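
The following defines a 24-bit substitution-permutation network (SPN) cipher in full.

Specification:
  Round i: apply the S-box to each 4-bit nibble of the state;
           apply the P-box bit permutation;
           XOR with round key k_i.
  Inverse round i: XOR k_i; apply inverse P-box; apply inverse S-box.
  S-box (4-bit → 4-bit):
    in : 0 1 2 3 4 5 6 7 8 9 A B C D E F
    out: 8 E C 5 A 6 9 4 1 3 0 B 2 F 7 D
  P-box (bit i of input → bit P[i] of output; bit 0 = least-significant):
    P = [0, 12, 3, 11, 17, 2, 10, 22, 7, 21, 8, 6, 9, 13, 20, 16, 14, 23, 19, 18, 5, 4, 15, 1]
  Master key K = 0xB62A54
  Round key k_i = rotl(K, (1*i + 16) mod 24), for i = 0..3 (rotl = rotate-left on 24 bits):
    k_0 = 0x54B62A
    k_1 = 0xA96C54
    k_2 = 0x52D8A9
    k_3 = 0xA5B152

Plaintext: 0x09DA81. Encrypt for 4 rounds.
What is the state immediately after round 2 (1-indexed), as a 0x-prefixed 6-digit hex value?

0xC14044

s_0 = plaintext = 0x09DA81
s_1 = Round(s_0, k_0) = 0xC7CC20
s_2 = Round(s_1, k_1) = 0xC14044
s_3 = Round(s_2, k_2) = 0x9FE0FD
s_4 = Round(s_3, k_3) = 0xFBCF2B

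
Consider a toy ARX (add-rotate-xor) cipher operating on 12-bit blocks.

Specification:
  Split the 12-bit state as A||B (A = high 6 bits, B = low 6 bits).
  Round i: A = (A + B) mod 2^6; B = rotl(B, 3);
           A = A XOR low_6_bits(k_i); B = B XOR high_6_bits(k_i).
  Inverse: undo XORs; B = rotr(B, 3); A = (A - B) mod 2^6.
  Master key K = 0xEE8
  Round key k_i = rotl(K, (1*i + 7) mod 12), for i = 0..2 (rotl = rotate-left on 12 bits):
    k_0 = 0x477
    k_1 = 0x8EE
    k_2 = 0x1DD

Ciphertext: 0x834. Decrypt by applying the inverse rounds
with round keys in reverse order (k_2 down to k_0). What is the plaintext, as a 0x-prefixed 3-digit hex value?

s_0 = ciphertext = 0x834
s_1 = InvRound(s_0, k_2) = 0x7DE
s_2 = InvRound(s_1, k_1) = 0x0AF
s_3 = InvRound(s_2, k_0) = 0xFB7

0xFB7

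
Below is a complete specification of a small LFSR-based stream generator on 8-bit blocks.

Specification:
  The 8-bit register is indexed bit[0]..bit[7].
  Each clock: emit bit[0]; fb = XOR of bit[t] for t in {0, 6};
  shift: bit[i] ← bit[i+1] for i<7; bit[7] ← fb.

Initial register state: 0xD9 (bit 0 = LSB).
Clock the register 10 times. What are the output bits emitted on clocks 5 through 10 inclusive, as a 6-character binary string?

reg_0 = 0xD9
clock 1: out=1, reg = 0x6C
clock 2: out=0, reg = 0xB6
clock 3: out=0, reg = 0x5B
clock 4: out=1, reg = 0x2D
clock 5: out=1, reg = 0x96
clock 6: out=0, reg = 0x4B
clock 7: out=1, reg = 0x25
clock 8: out=1, reg = 0x92
clock 9: out=0, reg = 0x49
clock 10: out=1, reg = 0x24

101101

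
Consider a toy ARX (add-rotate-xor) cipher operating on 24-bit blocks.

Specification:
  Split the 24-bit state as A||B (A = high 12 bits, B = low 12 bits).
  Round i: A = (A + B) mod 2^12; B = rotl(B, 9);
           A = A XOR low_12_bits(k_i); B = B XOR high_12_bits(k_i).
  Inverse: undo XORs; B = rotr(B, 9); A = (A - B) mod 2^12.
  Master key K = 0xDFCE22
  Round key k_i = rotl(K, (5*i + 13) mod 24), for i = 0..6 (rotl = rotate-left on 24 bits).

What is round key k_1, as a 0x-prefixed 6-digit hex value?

K = 0xDFCE22
k_0 = rotl(K, (5*0+13) mod 24) = rotl(K, 13) = 0xC45BF9
k_1 = rotl(K, (5*1+13) mod 24) = rotl(K, 18) = 0x8B7F38

0x8B7F38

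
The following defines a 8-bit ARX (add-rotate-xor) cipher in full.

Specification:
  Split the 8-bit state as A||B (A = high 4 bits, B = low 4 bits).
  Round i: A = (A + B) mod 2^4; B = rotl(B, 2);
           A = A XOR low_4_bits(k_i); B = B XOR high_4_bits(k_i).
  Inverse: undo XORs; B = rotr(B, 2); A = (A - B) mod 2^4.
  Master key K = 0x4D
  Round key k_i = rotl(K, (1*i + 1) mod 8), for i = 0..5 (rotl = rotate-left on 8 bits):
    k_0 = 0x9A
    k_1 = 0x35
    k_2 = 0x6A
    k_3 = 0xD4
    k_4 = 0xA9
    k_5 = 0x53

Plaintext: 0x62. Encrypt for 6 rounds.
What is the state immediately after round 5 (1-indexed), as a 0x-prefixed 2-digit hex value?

s_0 = plaintext = 0x62
s_1 = Round(s_0, k_0) = 0x21
s_2 = Round(s_1, k_1) = 0x67
s_3 = Round(s_2, k_2) = 0x7B
s_4 = Round(s_3, k_3) = 0x63
s_5 = Round(s_4, k_4) = 0x06
s_6 = Round(s_5, k_5) = 0x5C

0x06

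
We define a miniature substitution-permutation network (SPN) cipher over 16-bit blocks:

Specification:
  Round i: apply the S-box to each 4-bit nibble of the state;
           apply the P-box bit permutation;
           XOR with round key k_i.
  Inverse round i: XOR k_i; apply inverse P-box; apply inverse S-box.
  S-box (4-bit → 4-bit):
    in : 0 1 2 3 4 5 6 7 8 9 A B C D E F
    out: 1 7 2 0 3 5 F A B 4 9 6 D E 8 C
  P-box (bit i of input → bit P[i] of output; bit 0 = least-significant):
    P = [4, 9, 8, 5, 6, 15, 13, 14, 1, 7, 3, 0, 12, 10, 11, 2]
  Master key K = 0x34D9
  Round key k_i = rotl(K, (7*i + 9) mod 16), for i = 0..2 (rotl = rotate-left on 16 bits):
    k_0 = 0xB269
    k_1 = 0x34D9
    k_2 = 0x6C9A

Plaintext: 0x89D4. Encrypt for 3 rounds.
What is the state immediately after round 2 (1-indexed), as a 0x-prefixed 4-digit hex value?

s_0 = plaintext = 0x89D4
s_1 = Round(s_0, k_0) = 0x4475
s_2 = Round(s_1, k_1) = 0xE14B
s_3 = Round(s_2, k_2) = 0xEF54

0xE14B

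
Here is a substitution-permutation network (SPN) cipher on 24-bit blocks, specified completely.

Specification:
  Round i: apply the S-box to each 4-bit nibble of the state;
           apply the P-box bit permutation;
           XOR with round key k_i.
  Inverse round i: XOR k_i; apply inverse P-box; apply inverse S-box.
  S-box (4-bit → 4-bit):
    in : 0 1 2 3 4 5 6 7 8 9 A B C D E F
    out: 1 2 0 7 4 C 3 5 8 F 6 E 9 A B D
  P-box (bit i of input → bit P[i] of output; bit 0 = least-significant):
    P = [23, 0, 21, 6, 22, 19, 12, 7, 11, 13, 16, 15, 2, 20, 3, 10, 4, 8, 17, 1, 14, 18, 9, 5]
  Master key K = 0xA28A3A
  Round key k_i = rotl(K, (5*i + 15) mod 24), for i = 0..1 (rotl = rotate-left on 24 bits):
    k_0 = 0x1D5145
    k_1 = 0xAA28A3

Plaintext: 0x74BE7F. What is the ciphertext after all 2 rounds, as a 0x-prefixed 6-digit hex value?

0xFDE0D8

s_0 = plaintext = 0x74BE7F
s_1 = Round(s_0, k_0) = 0xEFAF0D
s_2 = Round(s_1, k_1) = 0xFDE0D8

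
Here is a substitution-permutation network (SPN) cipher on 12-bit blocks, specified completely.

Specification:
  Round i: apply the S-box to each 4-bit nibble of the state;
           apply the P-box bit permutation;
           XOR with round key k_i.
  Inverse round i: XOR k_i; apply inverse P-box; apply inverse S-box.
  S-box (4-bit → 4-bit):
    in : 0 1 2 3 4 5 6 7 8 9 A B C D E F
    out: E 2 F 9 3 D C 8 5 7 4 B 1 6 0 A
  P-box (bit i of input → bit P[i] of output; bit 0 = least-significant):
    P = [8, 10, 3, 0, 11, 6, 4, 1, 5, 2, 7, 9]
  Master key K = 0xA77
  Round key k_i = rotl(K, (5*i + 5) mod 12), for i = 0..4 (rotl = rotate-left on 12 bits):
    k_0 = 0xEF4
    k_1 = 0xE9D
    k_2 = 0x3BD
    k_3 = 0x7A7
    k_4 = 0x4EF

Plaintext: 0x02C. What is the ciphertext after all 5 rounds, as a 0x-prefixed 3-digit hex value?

s_0 = plaintext = 0x02C
s_1 = Round(s_0, k_0) = 0x522
s_2 = Round(s_1, k_1) = 0x166
s_3 = Round(s_2, k_2) = 0x3A2
s_4 = Round(s_3, k_3) = 0x09E
s_5 = Round(s_4, k_4) = 0xE3B

0xE3B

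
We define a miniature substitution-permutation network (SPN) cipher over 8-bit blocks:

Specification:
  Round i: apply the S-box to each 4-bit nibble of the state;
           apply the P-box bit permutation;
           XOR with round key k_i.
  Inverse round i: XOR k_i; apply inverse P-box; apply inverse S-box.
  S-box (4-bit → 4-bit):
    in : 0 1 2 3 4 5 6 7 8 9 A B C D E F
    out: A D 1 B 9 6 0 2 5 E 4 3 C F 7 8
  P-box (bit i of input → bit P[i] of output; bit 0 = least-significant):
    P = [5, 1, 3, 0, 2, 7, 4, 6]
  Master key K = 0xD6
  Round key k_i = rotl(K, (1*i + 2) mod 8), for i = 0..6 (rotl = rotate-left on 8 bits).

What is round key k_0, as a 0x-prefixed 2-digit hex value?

K = 0xD6
k_0 = rotl(K, (1*0+2) mod 8) = rotl(K, 2) = 0x5B

0x5B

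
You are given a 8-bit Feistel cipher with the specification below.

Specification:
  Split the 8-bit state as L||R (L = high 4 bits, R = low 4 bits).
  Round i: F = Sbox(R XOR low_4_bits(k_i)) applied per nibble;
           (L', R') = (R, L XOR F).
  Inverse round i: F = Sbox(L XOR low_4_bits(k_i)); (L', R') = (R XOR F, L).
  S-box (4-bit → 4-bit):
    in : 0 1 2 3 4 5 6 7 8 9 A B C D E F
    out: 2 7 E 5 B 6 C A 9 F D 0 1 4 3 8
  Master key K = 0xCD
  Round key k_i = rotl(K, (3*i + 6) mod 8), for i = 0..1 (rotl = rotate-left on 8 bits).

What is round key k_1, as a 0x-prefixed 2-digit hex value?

K = 0xCD
k_0 = rotl(K, (3*0+6) mod 8) = rotl(K, 6) = 0x73
k_1 = rotl(K, (3*1+6) mod 8) = rotl(K, 1) = 0x9B

0x9B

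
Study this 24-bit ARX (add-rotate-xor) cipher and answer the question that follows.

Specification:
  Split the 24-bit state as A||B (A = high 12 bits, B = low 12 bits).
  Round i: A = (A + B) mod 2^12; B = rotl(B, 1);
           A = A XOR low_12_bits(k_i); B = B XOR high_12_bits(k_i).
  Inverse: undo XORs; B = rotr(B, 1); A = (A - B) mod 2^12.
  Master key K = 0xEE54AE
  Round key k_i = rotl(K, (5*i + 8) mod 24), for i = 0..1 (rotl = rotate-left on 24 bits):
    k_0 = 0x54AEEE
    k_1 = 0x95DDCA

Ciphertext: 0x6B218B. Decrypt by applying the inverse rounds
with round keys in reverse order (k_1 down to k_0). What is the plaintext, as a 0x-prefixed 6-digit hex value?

s_0 = ciphertext = 0x6B218B
s_1 = InvRound(s_0, k_1) = 0x70D46B
s_2 = InvRound(s_1, k_0) = 0x153890

0x153890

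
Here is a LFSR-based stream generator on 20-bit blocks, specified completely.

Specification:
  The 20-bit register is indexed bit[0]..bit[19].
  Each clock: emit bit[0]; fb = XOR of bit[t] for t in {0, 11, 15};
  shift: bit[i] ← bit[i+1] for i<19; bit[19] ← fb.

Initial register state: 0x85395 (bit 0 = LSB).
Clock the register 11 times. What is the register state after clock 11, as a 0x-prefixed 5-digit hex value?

0x2DF0A

reg_0 = 0x85395
clock 1: out=1, reg = 0xC29CA
clock 2: out=0, reg = 0xE14E5
clock 3: out=1, reg = 0xF0A72
clock 4: out=0, reg = 0xF8539
clock 5: out=1, reg = 0x7C29C
clock 6: out=0, reg = 0xBE14E
clock 7: out=0, reg = 0xDF0A7
clock 8: out=1, reg = 0x6F853
clock 9: out=1, reg = 0xB7C29
clock 10: out=1, reg = 0x5BE14
clock 11: out=0, reg = 0x2DF0A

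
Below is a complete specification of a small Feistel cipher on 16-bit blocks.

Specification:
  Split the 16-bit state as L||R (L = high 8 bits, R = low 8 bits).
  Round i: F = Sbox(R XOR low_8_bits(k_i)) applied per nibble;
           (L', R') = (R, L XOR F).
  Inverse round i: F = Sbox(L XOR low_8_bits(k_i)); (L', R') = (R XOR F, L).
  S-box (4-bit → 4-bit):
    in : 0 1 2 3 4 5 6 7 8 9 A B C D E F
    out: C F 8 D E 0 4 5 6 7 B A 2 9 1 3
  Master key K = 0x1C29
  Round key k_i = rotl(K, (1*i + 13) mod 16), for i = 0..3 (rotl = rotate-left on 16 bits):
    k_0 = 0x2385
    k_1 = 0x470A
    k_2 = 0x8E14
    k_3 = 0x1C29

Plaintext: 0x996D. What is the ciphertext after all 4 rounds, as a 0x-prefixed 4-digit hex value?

0x7802

s_0 = plaintext = 0x996D
s_1 = Round(s_0, k_0) = 0x6D8F
s_2 = Round(s_1, k_1) = 0x8F0D
s_3 = Round(s_2, k_2) = 0x0D78
s_4 = Round(s_3, k_3) = 0x7802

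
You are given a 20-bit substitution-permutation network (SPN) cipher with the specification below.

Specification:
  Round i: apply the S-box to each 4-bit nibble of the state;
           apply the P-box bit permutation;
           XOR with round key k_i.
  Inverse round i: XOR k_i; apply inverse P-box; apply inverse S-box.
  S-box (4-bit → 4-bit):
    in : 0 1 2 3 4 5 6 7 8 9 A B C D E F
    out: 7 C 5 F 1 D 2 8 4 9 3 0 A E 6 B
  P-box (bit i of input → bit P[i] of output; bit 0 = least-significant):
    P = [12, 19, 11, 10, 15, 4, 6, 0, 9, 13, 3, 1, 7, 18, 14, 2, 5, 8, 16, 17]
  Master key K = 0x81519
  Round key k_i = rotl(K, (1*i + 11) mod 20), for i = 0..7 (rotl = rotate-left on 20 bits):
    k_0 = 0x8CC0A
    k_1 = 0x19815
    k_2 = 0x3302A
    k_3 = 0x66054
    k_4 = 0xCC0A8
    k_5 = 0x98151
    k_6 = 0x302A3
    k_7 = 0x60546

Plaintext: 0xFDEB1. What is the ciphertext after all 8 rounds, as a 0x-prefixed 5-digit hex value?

0x5718D

s_0 = plaintext = 0xFDEB1
s_1 = Round(s_0, k_0) = 0xEA126
s_2 = Round(s_1, k_1) = 0xC19DF
s_3 = Round(s_2, k_2) = 0x9677D
s_4 = Round(s_3, k_3) = 0x86C77
s_5 = Round(s_4, k_4) = 0x9E4AB
s_6 = Round(s_5, k_5) = 0xF4361
s_7 = Round(s_6, k_6) = 0x12D19
s_8 = Round(s_7, k_7) = 0x5718D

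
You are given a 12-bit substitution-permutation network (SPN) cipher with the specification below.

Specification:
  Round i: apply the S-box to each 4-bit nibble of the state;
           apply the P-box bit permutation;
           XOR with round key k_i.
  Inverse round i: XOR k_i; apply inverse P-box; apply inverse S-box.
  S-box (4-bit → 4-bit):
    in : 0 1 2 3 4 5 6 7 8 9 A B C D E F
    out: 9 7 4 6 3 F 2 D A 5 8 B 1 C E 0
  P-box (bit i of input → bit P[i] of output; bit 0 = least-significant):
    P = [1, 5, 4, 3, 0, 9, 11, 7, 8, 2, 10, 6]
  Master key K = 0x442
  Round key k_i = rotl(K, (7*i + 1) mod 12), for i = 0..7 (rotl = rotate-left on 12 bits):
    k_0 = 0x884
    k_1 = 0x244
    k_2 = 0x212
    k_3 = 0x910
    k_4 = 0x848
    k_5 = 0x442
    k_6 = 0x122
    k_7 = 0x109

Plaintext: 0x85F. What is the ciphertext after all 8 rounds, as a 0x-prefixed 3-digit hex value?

s_0 = plaintext = 0x85F
s_1 = Round(s_0, k_0) = 0x241
s_2 = Round(s_1, k_1) = 0x477
s_3 = Round(s_2, k_2) = 0xB8D
s_4 = Round(s_3, k_3) = 0xACC
s_5 = Round(s_4, k_4) = 0x80B
s_6 = Round(s_5, k_5) = 0x4AD
s_7 = Round(s_6, k_6) = 0x0BE
s_8 = Round(s_7, k_7) = 0x2F0

0x2F0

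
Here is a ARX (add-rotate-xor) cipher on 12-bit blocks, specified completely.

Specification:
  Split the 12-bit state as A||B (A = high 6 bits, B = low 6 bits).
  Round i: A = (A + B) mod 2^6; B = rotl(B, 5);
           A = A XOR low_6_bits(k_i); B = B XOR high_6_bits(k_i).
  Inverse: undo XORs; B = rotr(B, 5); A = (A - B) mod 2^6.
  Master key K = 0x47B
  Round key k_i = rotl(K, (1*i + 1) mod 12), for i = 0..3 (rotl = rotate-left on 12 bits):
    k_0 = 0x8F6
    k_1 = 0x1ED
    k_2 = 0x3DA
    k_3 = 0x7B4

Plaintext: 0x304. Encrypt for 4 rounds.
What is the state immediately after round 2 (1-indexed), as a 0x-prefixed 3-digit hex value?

0xAB7

s_0 = plaintext = 0x304
s_1 = Round(s_0, k_0) = 0x9A1
s_2 = Round(s_1, k_1) = 0xAB7
s_3 = Round(s_2, k_2) = 0xEF4
s_4 = Round(s_3, k_3) = 0x6C4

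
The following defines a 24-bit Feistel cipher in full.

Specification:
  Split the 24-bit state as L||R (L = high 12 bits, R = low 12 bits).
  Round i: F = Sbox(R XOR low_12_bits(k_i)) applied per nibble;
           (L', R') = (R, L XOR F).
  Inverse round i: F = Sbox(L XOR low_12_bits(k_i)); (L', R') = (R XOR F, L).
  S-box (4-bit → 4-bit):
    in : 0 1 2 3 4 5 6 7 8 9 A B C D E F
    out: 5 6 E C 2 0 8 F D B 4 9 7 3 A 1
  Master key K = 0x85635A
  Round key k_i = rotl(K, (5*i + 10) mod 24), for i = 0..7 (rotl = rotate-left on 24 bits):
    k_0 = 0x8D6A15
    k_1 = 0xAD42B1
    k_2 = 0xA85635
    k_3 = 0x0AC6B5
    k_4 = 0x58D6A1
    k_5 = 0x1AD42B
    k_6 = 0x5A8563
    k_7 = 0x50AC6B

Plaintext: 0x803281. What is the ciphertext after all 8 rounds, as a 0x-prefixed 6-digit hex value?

0x2758E0

s_0 = plaintext = 0x803281
s_1 = Round(s_0, k_0) = 0x2815B1
s_2 = Round(s_1, k_1) = 0x5B1DD4
s_3 = Round(s_2, k_2) = 0xDD4C17
s_4 = Round(s_3, k_3) = 0xC1799A
s_5 = Round(s_4, k_4) = 0x99ADDE
s_6 = Round(s_5, k_5) = 0xDDE28A
s_7 = Round(s_6, k_6) = 0x28A275
s_8 = Round(s_7, k_7) = 0x2758E0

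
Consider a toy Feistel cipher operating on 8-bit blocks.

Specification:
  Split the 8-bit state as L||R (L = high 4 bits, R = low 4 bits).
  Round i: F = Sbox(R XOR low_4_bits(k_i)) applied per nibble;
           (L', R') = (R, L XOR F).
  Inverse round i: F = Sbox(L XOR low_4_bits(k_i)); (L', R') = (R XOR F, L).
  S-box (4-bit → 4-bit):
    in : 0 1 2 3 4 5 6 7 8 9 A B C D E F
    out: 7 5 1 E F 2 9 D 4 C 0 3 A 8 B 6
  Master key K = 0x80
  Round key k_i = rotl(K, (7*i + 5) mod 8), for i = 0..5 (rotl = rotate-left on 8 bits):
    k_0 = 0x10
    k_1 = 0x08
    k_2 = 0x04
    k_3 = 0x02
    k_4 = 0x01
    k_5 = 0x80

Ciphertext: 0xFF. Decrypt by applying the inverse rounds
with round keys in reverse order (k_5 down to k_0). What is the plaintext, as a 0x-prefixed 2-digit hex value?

s_0 = ciphertext = 0xFF
s_1 = InvRound(s_0, k_5) = 0x9F
s_2 = InvRound(s_1, k_4) = 0xB9
s_3 = InvRound(s_2, k_3) = 0x5B
s_4 = InvRound(s_3, k_2) = 0xE5
s_5 = InvRound(s_4, k_1) = 0xCE
s_6 = InvRound(s_5, k_0) = 0x4C

0x4C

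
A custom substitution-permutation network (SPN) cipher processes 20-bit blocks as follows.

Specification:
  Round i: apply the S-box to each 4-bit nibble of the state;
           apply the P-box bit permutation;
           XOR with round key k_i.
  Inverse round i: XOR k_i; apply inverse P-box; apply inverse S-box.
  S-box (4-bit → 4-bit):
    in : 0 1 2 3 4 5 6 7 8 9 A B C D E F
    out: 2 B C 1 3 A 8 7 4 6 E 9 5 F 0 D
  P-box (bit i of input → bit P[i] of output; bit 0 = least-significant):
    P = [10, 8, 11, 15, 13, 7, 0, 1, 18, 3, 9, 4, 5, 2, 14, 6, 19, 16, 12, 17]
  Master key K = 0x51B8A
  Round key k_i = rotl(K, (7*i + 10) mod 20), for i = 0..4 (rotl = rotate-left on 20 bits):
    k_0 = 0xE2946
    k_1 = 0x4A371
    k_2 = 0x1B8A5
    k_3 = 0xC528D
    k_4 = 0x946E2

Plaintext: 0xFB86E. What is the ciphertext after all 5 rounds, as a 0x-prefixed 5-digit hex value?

s_0 = plaintext = 0xFB86E
s_1 = Round(s_0, k_0) = 0x43B24
s_2 = Round(s_1, k_1) = 0x9A642
s_3 = Round(s_2, k_2) = 0x04071
s_4 = Round(s_3, k_3) = 0xDF720
s_5 = Round(s_4, k_4) = 0x61589

0x61589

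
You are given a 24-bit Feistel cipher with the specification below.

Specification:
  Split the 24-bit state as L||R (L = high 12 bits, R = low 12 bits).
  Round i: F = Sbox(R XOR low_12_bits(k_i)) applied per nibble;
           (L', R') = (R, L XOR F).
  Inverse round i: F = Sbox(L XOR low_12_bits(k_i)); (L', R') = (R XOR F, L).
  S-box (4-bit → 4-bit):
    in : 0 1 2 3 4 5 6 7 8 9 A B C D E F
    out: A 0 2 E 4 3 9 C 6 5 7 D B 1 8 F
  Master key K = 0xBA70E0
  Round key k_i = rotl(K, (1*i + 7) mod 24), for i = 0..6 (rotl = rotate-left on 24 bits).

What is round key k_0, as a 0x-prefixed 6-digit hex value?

0x38705D

K = 0xBA70E0
k_0 = rotl(K, (1*0+7) mod 24) = rotl(K, 7) = 0x38705D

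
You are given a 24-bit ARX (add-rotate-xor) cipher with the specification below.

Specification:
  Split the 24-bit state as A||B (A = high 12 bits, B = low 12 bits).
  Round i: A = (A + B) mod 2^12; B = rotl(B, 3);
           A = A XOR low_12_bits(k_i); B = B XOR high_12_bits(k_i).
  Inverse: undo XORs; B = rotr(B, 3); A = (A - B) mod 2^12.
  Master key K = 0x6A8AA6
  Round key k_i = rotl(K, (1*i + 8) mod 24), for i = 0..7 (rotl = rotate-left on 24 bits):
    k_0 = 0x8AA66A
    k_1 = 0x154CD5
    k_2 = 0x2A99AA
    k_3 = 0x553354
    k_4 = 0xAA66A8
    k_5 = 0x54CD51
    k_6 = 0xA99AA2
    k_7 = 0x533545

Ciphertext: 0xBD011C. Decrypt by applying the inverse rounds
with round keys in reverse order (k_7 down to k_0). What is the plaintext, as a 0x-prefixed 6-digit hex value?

0x8E1EA9

s_0 = ciphertext = 0xBD011C
s_1 = InvRound(s_0, k_7) = 0x010E85
s_2 = InvRound(s_1, k_6) = 0x22F883
s_3 = InvRound(s_2, k_5) = 0xFC5FB9
s_4 = InvRound(s_3, k_4) = 0xACAEA3
s_5 = InvRound(s_4, k_3) = 0x82017E
s_6 = InvRound(s_5, k_2) = 0x310E7A
s_7 = InvRound(s_6, k_1) = 0x1E0DE5
s_8 = InvRound(s_7, k_0) = 0x8E1EA9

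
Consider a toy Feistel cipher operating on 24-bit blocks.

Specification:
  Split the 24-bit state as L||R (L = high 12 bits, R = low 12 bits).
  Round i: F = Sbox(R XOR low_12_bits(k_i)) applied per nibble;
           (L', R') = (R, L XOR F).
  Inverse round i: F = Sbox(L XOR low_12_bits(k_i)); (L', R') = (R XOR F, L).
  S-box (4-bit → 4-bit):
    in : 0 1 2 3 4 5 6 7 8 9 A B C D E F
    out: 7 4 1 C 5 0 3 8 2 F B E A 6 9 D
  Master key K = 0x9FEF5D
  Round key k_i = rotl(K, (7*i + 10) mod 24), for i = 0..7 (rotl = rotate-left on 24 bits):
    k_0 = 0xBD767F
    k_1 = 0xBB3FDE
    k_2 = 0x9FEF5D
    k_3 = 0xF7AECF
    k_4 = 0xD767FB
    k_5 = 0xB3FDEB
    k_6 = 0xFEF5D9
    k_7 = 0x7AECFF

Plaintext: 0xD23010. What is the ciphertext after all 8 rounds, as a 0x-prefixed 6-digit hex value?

s_0 = plaintext = 0xD23010
s_1 = Round(s_0, k_0) = 0x010E1E
s_2 = Round(s_1, k_1) = 0xE1E4B7
s_3 = Round(s_2, k_2) = 0x4B7085
s_4 = Round(s_3, k_3) = 0x085DEC
s_5 = Round(s_4, k_4) = 0xDECBCD
s_6 = Round(s_5, k_5) = 0xBCDEFF
s_7 = Round(s_6, k_6) = 0xEFF5DE
s_8 = Round(s_7, k_7) = 0x5DE1EB

0x5DE1EB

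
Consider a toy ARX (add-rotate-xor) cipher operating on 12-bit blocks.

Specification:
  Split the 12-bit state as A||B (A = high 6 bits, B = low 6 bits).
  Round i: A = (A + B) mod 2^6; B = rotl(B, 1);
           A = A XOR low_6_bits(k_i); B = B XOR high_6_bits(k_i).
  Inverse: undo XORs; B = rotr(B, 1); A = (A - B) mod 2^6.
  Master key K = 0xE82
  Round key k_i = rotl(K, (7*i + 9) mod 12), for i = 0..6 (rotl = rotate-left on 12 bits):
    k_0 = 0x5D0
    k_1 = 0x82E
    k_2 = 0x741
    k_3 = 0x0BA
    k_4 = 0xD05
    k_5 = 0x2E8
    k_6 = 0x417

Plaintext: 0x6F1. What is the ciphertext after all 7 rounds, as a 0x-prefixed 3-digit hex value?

s_0 = plaintext = 0x6F1
s_1 = Round(s_0, k_0) = 0x734
s_2 = Round(s_1, k_1) = 0xF89
s_3 = Round(s_2, k_2) = 0x18F
s_4 = Round(s_3, k_3) = 0xBDC
s_5 = Round(s_4, k_4) = 0x38C
s_6 = Round(s_5, k_5) = 0xC93
s_7 = Round(s_6, k_6) = 0x4B6

0x4B6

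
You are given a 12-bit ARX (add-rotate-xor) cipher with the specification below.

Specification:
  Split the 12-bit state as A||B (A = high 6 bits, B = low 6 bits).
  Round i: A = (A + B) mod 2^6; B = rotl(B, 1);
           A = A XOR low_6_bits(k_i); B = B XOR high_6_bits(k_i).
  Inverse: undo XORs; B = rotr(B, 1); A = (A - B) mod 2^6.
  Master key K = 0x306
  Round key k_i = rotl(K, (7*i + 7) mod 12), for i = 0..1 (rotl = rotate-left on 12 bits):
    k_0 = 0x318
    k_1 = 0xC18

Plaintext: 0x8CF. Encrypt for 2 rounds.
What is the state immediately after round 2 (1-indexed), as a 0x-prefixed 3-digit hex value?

s_0 = plaintext = 0x8CF
s_1 = Round(s_0, k_0) = 0xA92
s_2 = Round(s_1, k_1) = 0x914

0x914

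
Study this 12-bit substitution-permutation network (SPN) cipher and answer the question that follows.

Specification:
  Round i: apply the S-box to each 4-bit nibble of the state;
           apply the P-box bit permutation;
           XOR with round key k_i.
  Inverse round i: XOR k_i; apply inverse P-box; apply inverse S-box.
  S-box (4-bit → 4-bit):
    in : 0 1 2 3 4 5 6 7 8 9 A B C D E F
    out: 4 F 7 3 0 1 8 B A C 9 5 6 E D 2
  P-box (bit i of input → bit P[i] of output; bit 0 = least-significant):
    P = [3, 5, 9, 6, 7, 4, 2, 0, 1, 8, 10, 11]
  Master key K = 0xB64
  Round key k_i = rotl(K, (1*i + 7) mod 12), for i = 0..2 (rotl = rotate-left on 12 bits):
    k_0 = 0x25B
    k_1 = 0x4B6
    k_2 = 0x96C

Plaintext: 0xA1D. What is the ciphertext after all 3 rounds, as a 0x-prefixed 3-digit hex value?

s_0 = plaintext = 0xA1D
s_1 = Round(s_0, k_0) = 0x8AC
s_2 = Round(s_1, k_1) = 0xF17
s_3 = Round(s_2, k_2) = 0x891

0x891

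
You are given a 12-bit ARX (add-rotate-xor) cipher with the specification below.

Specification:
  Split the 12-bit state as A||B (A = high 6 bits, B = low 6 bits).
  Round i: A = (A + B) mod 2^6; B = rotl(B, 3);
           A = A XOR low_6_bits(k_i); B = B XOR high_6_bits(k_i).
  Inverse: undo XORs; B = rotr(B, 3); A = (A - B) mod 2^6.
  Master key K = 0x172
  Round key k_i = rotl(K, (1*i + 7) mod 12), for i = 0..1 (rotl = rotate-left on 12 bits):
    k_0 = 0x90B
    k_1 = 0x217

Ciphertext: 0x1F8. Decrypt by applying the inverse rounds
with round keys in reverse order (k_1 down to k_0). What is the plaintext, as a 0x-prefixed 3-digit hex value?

0xB54

s_0 = ciphertext = 0x1F8
s_1 = InvRound(s_0, k_1) = 0x286
s_2 = InvRound(s_1, k_0) = 0xB54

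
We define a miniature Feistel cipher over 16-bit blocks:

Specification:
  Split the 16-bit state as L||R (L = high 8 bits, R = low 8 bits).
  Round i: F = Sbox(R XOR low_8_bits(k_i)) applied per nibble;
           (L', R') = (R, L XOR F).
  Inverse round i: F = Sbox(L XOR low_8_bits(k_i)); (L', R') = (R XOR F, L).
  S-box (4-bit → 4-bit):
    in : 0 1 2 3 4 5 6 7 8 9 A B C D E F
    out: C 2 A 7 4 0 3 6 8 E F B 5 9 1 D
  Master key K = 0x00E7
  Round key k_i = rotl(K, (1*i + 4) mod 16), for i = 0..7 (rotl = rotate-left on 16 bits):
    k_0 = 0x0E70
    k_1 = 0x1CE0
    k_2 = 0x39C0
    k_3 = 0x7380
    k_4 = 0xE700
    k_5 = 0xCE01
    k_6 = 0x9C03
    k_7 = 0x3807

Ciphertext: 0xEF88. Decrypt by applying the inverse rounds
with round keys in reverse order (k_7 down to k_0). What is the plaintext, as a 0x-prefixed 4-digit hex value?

s_0 = ciphertext = 0xEF88
s_1 = InvRound(s_0, k_7) = 0x90EF
s_2 = InvRound(s_1, k_6) = 0x0890
s_3 = InvRound(s_2, k_5) = 0x5E08
s_4 = InvRound(s_3, k_4) = 0x095E
s_5 = InvRound(s_4, k_3) = 0xD009
s_6 = InvRound(s_5, k_2) = 0x25D0
s_7 = InvRound(s_6, k_1) = 0x8025
s_8 = InvRound(s_7, k_0) = 0xF980

0xF980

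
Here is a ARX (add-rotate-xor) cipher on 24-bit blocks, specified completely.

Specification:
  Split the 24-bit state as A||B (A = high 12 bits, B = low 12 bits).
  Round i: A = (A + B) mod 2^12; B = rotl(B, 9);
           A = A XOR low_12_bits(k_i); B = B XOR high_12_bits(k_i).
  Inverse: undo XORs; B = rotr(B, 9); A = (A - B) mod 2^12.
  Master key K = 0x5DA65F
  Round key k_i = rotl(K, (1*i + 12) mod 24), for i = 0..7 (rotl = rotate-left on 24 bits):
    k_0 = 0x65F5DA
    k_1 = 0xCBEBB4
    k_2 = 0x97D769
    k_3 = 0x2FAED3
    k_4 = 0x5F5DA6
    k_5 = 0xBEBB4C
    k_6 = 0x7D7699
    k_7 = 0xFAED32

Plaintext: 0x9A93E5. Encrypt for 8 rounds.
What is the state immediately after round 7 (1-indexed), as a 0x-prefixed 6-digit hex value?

s_0 = plaintext = 0x9A93E5
s_1 = Round(s_0, k_0) = 0x854C23
s_2 = Round(s_1, k_1) = 0xFC3B3A
s_3 = Round(s_2, k_2) = 0xD94C1A
s_4 = Round(s_3, k_3) = 0x77D779
s_5 = Round(s_4, k_4) = 0x35071A
s_6 = Round(s_5, k_5) = 0x126F08
s_7 = Round(s_6, k_6) = 0x6B7636
s_8 = Round(s_7, k_7) = 0x1DF368

0x6B7636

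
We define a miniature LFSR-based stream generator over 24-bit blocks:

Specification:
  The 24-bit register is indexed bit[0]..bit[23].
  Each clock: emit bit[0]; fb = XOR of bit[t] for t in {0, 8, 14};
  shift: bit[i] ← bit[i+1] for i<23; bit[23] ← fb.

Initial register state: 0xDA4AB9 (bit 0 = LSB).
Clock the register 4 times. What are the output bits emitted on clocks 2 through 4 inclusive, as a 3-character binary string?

001

reg_0 = 0xDA4AB9
clock 1: out=1, reg = 0x6D255C
clock 2: out=0, reg = 0xB692AE
clock 3: out=0, reg = 0x5B4957
clock 4: out=1, reg = 0xADA4AB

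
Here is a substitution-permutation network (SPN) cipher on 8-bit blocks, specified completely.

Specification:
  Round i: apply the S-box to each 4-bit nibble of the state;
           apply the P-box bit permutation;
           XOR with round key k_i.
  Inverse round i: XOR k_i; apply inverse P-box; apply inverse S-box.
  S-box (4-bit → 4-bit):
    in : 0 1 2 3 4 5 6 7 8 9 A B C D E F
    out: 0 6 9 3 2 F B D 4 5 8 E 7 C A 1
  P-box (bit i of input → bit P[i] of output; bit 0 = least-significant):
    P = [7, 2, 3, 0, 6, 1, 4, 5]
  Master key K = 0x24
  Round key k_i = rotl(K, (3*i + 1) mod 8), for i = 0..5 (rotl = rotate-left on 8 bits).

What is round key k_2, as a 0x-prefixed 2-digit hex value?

0x12

K = 0x24
k_0 = rotl(K, (3*0+1) mod 8) = rotl(K, 1) = 0x48
k_1 = rotl(K, (3*1+1) mod 8) = rotl(K, 4) = 0x42
k_2 = rotl(K, (3*2+1) mod 8) = rotl(K, 7) = 0x12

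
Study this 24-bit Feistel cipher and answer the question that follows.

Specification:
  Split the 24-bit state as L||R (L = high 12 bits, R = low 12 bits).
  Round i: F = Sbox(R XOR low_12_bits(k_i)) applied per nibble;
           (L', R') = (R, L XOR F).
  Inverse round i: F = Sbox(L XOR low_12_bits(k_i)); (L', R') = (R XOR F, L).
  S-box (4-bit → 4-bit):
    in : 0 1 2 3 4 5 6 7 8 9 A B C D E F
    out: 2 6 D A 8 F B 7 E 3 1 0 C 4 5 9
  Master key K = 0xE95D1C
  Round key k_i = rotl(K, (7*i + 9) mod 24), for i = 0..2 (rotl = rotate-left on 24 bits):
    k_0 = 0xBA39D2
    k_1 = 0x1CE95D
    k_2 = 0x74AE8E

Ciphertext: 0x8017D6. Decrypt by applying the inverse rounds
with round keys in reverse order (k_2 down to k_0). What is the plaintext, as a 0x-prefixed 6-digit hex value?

0x98A7BC

s_0 = ciphertext = 0x8017D6
s_1 = InvRound(s_0, k_2) = 0xC3F801
s_2 = InvRound(s_1, k_1) = 0x7BCC3F
s_3 = InvRound(s_2, k_0) = 0x98A7BC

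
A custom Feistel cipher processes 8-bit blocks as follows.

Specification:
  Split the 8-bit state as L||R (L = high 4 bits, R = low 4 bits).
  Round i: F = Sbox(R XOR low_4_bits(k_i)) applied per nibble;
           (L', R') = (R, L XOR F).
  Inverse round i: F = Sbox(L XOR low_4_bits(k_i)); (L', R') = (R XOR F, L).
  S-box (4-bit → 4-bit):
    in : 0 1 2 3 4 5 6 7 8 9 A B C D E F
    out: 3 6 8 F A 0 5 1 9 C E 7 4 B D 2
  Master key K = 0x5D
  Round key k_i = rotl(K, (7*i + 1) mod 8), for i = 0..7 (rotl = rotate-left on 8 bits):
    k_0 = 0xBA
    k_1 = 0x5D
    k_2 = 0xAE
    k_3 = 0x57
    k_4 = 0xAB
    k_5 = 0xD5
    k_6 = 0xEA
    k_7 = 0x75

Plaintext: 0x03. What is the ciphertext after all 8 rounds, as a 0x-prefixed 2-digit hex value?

s_0 = plaintext = 0x03
s_1 = Round(s_0, k_0) = 0x3C
s_2 = Round(s_1, k_1) = 0xC5
s_3 = Round(s_2, k_2) = 0x5B
s_4 = Round(s_3, k_3) = 0xB1
s_5 = Round(s_4, k_4) = 0x15
s_6 = Round(s_5, k_5) = 0x52
s_7 = Round(s_6, k_6) = 0x2C
s_8 = Round(s_7, k_7) = 0xCE

0xCE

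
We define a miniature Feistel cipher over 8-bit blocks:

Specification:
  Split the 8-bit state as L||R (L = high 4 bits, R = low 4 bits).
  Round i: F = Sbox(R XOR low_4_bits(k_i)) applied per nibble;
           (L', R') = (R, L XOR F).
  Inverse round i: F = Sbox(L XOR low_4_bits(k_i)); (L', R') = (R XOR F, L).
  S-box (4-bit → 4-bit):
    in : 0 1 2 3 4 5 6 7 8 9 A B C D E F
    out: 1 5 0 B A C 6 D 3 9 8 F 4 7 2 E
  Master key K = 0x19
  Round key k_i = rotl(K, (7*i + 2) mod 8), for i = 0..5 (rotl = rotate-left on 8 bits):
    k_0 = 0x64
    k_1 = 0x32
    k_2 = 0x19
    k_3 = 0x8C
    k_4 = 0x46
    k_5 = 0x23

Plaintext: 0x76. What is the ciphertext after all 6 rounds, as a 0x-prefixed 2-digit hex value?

s_0 = plaintext = 0x76
s_1 = Round(s_0, k_0) = 0x67
s_2 = Round(s_1, k_1) = 0x7A
s_3 = Round(s_2, k_2) = 0xAC
s_4 = Round(s_3, k_3) = 0xCB
s_5 = Round(s_4, k_4) = 0xBB
s_6 = Round(s_5, k_5) = 0xB8

0xB8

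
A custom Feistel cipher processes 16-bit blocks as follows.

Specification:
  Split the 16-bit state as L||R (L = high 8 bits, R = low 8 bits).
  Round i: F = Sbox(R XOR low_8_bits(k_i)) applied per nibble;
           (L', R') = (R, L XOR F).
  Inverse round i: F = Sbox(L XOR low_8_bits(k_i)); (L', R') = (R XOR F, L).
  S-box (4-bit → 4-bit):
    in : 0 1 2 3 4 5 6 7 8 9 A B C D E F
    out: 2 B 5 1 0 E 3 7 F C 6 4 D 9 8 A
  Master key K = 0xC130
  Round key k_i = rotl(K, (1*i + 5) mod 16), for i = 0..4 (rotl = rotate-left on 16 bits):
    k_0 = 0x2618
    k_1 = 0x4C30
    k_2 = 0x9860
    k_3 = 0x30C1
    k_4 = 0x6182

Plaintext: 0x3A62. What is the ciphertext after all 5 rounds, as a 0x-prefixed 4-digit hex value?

0xB820

s_0 = plaintext = 0x3A62
s_1 = Round(s_0, k_0) = 0x624C
s_2 = Round(s_1, k_1) = 0x4C1F
s_3 = Round(s_2, k_2) = 0x1F36
s_4 = Round(s_3, k_3) = 0x36B8
s_5 = Round(s_4, k_4) = 0xB820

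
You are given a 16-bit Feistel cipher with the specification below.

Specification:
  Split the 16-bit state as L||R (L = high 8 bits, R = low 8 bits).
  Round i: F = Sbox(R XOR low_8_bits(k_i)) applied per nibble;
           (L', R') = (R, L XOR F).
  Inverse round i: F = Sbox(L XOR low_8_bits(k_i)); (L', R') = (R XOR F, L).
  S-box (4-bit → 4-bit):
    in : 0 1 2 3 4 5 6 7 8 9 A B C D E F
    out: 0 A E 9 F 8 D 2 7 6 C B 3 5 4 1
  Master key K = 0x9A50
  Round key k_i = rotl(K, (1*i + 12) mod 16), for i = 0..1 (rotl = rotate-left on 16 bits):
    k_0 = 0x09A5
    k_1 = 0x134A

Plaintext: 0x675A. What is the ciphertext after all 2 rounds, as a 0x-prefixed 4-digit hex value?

0x76C9

s_0 = plaintext = 0x675A
s_1 = Round(s_0, k_0) = 0x5A76
s_2 = Round(s_1, k_1) = 0x76C9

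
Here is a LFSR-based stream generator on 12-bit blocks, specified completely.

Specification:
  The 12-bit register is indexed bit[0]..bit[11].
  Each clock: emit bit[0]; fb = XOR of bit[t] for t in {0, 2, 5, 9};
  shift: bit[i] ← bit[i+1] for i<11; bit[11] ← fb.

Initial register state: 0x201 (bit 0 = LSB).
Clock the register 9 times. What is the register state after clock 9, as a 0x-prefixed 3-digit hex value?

0x081

reg_0 = 0x201
clock 1: out=1, reg = 0x100
clock 2: out=0, reg = 0x080
clock 3: out=0, reg = 0x040
clock 4: out=0, reg = 0x020
clock 5: out=0, reg = 0x810
clock 6: out=0, reg = 0x408
clock 7: out=0, reg = 0x204
clock 8: out=0, reg = 0x102
clock 9: out=0, reg = 0x081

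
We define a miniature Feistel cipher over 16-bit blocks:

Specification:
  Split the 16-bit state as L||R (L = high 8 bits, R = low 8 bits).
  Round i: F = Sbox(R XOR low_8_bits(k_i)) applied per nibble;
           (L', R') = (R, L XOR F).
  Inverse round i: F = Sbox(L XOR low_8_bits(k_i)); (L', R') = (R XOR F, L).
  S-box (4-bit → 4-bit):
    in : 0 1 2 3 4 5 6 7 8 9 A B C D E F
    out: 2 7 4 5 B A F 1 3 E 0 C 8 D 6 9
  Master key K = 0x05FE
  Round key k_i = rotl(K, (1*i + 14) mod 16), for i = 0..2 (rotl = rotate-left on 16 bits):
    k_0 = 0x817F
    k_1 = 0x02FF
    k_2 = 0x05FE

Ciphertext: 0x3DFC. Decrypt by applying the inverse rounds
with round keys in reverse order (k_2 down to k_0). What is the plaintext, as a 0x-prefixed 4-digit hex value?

0x6402

s_0 = ciphertext = 0x3DFC
s_1 = InvRound(s_0, k_2) = 0x793D
s_2 = InvRound(s_1, k_1) = 0x0279
s_3 = InvRound(s_2, k_0) = 0x6402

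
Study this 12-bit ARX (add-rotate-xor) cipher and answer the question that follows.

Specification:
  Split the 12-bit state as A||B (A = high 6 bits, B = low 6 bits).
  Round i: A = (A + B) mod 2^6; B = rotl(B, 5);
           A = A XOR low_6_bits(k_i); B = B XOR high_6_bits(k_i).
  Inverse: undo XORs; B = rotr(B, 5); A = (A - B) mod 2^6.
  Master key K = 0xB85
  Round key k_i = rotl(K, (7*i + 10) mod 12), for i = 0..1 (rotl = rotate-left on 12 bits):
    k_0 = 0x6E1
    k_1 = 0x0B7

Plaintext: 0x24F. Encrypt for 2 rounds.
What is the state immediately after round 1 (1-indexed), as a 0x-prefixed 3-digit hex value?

0xE7C

s_0 = plaintext = 0x24F
s_1 = Round(s_0, k_0) = 0xE7C
s_2 = Round(s_1, k_1) = 0x09C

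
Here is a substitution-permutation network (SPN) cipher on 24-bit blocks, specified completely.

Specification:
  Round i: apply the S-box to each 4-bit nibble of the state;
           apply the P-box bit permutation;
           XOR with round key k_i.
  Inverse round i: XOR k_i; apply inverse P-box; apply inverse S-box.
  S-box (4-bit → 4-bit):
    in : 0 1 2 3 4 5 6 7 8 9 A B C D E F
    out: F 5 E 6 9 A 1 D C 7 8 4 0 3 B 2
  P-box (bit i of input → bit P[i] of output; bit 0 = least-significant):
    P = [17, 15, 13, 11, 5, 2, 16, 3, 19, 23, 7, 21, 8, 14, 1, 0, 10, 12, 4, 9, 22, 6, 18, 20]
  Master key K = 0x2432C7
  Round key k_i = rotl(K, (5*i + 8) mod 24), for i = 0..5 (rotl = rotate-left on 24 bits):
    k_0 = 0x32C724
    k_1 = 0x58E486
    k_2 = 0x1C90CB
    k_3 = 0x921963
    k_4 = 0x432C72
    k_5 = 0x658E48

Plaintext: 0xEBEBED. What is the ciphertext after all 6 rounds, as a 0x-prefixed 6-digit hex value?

s_0 = plaintext = 0xEBEBED
s_1 = Round(s_0, k_0) = 0x6006D9
s_2 = Round(s_1, k_1) = 0x1213B1
s_3 = Round(s_2, k_2) = 0xDBA359
s_4 = Round(s_3, k_3) = 0x50B9BE
s_5 = Round(s_4, k_4) = 0xD8B2A0
s_6 = Round(s_5, k_5) = 0x872492

0x872492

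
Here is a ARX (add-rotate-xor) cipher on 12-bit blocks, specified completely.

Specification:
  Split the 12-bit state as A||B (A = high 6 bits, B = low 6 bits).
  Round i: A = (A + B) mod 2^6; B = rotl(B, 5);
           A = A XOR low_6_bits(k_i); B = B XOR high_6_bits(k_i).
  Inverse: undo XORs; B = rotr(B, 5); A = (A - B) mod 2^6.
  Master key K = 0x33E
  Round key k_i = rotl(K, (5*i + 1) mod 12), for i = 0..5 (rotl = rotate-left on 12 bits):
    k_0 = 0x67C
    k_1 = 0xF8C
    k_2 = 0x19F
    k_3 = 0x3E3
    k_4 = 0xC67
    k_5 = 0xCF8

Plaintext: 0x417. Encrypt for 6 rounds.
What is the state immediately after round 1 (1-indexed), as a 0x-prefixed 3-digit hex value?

s_0 = plaintext = 0x417
s_1 = Round(s_0, k_0) = 0x6F2
s_2 = Round(s_1, k_1) = 0x067
s_3 = Round(s_2, k_2) = 0xDF5
s_4 = Round(s_3, k_3) = 0x3F5
s_5 = Round(s_4, k_4) = 0x8CB
s_6 = Round(s_5, k_5) = 0x596

0x6F2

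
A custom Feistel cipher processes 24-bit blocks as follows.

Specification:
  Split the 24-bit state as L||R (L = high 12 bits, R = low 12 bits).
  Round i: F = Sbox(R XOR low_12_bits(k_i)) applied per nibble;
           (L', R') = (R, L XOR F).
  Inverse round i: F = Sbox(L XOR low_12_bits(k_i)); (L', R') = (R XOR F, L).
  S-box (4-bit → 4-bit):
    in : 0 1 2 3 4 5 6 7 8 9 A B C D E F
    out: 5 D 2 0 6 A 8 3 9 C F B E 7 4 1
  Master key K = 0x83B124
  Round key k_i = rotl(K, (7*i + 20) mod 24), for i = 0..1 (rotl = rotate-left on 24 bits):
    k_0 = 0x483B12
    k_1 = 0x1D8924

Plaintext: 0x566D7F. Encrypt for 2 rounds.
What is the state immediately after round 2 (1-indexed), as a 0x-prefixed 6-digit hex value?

0xDE1B95

s_0 = plaintext = 0x566D7F
s_1 = Round(s_0, k_0) = 0xD7FDE1
s_2 = Round(s_1, k_1) = 0xDE1B95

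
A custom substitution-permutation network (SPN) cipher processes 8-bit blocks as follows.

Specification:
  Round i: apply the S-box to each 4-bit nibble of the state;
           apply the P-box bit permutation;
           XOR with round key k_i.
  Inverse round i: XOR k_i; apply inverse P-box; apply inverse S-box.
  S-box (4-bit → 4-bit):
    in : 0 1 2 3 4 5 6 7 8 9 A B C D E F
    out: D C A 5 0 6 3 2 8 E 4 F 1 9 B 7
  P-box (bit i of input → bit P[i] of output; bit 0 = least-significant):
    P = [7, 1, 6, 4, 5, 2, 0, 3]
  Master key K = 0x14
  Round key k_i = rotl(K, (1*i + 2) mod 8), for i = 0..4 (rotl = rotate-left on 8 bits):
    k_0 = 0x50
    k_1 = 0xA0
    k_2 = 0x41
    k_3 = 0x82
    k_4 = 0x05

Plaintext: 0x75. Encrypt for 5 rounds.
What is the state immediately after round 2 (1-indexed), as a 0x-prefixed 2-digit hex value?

0x2B

s_0 = plaintext = 0x75
s_1 = Round(s_0, k_0) = 0x16
s_2 = Round(s_1, k_1) = 0x2B
s_3 = Round(s_2, k_2) = 0x9F
s_4 = Round(s_3, k_3) = 0x4D
s_5 = Round(s_4, k_4) = 0x95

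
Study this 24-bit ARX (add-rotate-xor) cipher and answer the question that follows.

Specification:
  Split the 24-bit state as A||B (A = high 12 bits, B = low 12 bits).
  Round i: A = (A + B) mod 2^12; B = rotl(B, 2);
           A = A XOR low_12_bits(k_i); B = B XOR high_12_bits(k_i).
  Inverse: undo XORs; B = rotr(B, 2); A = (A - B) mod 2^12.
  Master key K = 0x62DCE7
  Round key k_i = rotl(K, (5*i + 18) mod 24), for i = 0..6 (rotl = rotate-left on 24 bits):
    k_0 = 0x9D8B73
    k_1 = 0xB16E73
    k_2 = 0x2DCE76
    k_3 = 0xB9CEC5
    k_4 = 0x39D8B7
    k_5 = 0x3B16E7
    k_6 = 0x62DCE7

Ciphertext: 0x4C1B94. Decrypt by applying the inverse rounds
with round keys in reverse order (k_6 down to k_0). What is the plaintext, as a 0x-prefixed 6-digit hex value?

0x56D0AC

s_0 = ciphertext = 0x4C1B94
s_1 = InvRound(s_0, k_6) = 0x0B876E
s_2 = InvRound(s_1, k_5) = 0x928D37
s_3 = InvRound(s_2, k_4) = 0x5F5BAA
s_4 = InvRound(s_3, k_3) = 0x32380D
s_5 = InvRound(s_4, k_2) = 0x6A16B4
s_6 = InvRound(s_5, k_1) = 0xD6AB68
s_7 = InvRound(s_6, k_0) = 0x56D0AC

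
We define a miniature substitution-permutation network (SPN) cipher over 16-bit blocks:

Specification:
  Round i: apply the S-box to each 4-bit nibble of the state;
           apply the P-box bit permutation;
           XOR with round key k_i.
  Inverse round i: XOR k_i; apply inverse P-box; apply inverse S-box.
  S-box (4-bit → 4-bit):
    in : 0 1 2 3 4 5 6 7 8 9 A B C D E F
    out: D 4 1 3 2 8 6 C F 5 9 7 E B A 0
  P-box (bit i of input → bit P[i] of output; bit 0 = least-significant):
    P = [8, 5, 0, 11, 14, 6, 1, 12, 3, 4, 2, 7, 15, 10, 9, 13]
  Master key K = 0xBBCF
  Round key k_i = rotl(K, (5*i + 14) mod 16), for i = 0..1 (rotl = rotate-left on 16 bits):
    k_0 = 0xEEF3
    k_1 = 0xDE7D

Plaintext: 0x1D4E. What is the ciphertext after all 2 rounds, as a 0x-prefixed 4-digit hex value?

s_0 = plaintext = 0x1D4E
s_1 = Round(s_0, k_0) = 0xE40B
s_2 = Round(s_1, k_1) = 0xAB4E

0xAB4E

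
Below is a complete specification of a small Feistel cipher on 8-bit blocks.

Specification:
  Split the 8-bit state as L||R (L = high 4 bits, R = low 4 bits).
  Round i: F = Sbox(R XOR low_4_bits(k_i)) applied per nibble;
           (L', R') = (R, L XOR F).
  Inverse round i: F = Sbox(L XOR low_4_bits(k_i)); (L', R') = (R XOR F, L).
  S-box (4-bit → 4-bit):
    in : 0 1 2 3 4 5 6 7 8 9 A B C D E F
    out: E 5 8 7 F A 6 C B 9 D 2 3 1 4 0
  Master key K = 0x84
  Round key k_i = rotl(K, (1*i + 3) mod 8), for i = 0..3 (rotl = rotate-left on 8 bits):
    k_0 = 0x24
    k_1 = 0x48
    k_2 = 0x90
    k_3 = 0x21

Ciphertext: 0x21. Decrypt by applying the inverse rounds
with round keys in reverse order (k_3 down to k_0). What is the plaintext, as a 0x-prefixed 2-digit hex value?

0x15

s_0 = ciphertext = 0x21
s_1 = InvRound(s_0, k_3) = 0x62
s_2 = InvRound(s_1, k_2) = 0x46
s_3 = InvRound(s_2, k_1) = 0x54
s_4 = InvRound(s_3, k_0) = 0x15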